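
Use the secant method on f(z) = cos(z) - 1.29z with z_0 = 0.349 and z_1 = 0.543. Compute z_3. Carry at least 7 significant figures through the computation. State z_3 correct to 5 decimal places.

0.62740

f(z_0) = 0.489505, f(z_1) = 0.155692
z_2 = 0.543000 - (0.155692)·(0.543000 - 0.349000)/(0.155692 - (0.489505)) = 0.633483; f(z_2) = -0.011222
z_3 = 0.633483 - (-0.011222)·(0.633483 - 0.543000)/(-0.011222 - (0.155692)) = 0.627399; f(z_3) = 0.000212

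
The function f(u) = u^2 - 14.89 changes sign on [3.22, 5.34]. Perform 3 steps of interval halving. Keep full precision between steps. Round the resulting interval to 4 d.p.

f(3.220000) = -4.521600, f(5.340000) = 13.625600 (opposite signs)
step 1: m = 4.280000, f(m) = 3.428400 > 0 → root in [3.220000, 4.280000]
step 2: m = 3.750000, f(m) = -0.827500 < 0 → root in [3.750000, 4.280000]
step 3: m = 4.015000, f(m) = 1.230225 > 0 → root in [3.750000, 4.015000]

[3.7500, 4.0150]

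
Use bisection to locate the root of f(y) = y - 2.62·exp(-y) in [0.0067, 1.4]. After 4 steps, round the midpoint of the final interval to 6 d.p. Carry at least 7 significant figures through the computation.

1.008134

f(0.006700) = -2.595805, f(1.400000) = 0.753916 (opposite signs)
step 1: m = 0.703350, f(m) = -0.593352 < 0 → root in [0.703350, 1.400000]
step 2: m = 1.051675, f(m) = 0.136373 > 0 → root in [0.703350, 1.051675]
step 3: m = 0.877512, f(m) = -0.211925 < 0 → root in [0.877512, 1.051675]
step 4: m = 0.964594, f(m) = -0.033988 < 0 → root in [0.964594, 1.051675]
Midpoint of [0.964594, 1.051675] = 1.008134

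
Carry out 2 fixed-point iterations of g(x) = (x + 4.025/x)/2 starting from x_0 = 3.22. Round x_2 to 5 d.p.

2.01795

x_1 = g(3.220000) = 2.235000
x_2 = g(2.235000) = 2.017947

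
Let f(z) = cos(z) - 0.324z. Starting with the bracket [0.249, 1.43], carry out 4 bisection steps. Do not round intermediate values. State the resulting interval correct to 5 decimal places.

[1.13475, 1.20856]

f(0.249000) = 0.888483, f(1.430000) = -0.322988 (opposite signs)
step 1: m = 0.839500, f(m) = 0.395837 > 0 → root in [0.839500, 1.430000]
step 2: m = 1.134750, f(m) = 0.054700 > 0 → root in [1.134750, 1.430000]
step 3: m = 1.282375, f(m) = -0.131050 < 0 → root in [1.134750, 1.282375]
step 4: m = 1.208562, f(m) = -0.037210 < 0 → root in [1.134750, 1.208562]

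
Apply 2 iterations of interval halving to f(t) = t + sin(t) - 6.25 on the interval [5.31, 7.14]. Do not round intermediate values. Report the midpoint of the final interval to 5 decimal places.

f(5.310000) = -1.766682, f(7.140000) = 1.645761 (opposite signs)
step 1: m = 6.225000, f(m) = -0.083152 < 0 → root in [6.225000, 7.140000]
step 2: m = 6.682500, f(m) = 0.821287 > 0 → root in [6.225000, 6.682500]
Midpoint of [6.225000, 6.682500] = 6.453750

6.45375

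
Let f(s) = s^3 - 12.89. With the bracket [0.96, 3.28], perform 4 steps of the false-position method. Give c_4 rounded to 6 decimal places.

f(0.960000) = -12.005264, f(3.280000) = 22.397552
step 1: c = 1.769591, f(c) = -7.348610 < 0 → new bracket [1.769591, 3.280000]
step 2: c = 2.142728, f(c) = -3.052122 < 0 → new bracket [2.142728, 3.280000]
step 3: c = 2.279119, f(c) = -1.051384 < 0 → new bracket [2.279119, 3.280000]
step 4: c = 2.323996, f(c) = -0.338204 < 0 → new bracket [2.323996, 3.280000]

2.323996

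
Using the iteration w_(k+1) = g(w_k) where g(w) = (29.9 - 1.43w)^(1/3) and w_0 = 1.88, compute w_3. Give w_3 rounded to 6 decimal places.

w_1 = g(1.880000) = 3.007817
w_2 = g(3.007817) = 2.947180
w_3 = g(2.947180) = 2.950504

2.950504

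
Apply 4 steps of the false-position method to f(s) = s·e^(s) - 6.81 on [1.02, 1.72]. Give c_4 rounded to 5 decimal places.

1.50755

f(1.020000) = -3.981341, f(1.720000) = 2.795389
step 1: c = 1.431251, f(c) = -0.821743 < 0 → new bracket [1.431251, 1.720000]
step 2: c = 1.496849, f(c) = -0.122688 < 0 → new bracket [1.496849, 1.720000]
step 3: c = 1.506232, f(c) = -0.017340 < 0 → new bracket [1.506232, 1.720000]
step 4: c = 1.507550, f(c) = -0.002432 < 0 → new bracket [1.507550, 1.720000]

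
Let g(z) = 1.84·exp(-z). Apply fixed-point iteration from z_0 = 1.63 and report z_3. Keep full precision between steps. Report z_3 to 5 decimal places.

z_1 = g(1.630000) = 0.360510
z_2 = g(0.360510) = 1.283069
z_3 = g(1.283069) = 0.510021

0.51002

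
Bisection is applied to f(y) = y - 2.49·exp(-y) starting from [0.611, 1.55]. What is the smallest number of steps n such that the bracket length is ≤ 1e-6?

Initial width b − a = 1.55 − 0.611 = 0.939000.
After n steps the width is (b−a)/2^n; need (b−a)/2^n ≤ 1e-6.
So n ≥ log₂(0.939000/1e-6) = log₂(939000.0000) ≈ 19.8408.
Hence n = 20.

20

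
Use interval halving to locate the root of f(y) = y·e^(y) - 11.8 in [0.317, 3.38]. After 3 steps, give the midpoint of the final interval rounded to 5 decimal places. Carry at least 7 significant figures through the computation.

f(0.317000) = -11.364758, f(3.380000) = 87.473206 (opposite signs)
step 1: m = 1.848500, f(m) = -0.061495 < 0 → root in [1.848500, 3.380000]
step 2: m = 2.614250, f(m) = 23.902733 > 0 → root in [1.848500, 2.614250]
step 3: m = 2.231375, f(m) = 8.980042 > 0 → root in [1.848500, 2.231375]
Midpoint of [1.848500, 2.231375] = 2.039937

2.03994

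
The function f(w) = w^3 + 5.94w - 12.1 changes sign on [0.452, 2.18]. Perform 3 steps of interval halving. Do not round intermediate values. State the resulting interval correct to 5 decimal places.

[1.31600, 1.53200]

f(0.452000) = -9.322775, f(2.180000) = 11.209432 (opposite signs)
step 1: m = 1.316000, f(m) = -2.003838 < 0 → root in [1.316000, 2.180000]
step 2: m = 1.748000, f(m) = 3.624141 > 0 → root in [1.316000, 1.748000]
step 3: m = 1.532000, f(m) = 0.595721 > 0 → root in [1.316000, 1.532000]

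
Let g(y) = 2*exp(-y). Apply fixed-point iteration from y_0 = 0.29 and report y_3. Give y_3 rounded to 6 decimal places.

1.278049

y_1 = g(0.290000) = 1.496527
y_2 = g(1.496527) = 0.447813
y_3 = g(0.447813) = 1.278049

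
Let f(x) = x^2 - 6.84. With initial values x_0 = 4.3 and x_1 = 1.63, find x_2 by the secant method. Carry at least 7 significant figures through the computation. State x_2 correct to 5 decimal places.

f(x_0) = 11.650000, f(x_1) = -4.183100
x_2 = 1.630000 - (-4.183100)·(1.630000 - 4.300000)/(-4.183100 - (11.650000)) = 2.335413; f(x_2) = -1.385845

2.33541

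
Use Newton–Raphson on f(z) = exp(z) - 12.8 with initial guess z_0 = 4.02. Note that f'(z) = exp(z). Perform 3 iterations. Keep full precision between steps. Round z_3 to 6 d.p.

2.567593

z_0 = 4.020000: f = 42.901106, f' = 55.701106 → z_1 = 4.020000 - (42.901106)/(55.701106) = 3.249798
z_1 = 3.249798: f = 12.985130, f' = 25.785130 → z_2 = 3.249798 - (12.985130)/(25.785130) = 2.746208
z_2 = 2.746208: f = 2.783429, f' = 15.583429 → z_3 = 2.746208 - (2.783429)/(15.583429) = 2.567593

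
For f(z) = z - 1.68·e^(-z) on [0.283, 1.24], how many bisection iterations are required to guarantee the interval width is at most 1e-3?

10

Initial width b − a = 1.24 − 0.283 = 0.957000.
After n steps the width is (b−a)/2^n; need (b−a)/2^n ≤ 1e-3.
So n ≥ log₂(0.957000/1e-3) = log₂(957.0000) ≈ 9.9024.
Hence n = 10.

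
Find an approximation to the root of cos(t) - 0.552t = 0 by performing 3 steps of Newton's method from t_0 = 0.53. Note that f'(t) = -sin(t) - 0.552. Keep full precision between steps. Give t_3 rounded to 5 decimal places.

0.99159

t_0 = 0.530000: f = 0.570247, f' = -1.057533 → t_1 = 0.530000 - (0.570247)/(-1.057533) = 1.069224
t_1 = 1.069224: f = -0.109406, f' = -1.428828 → t_2 = 1.069224 - (-0.109406)/(-1.428828) = 0.992653
t_2 = 0.992653: f = -0.001474, f' = -1.389479 → t_3 = 0.992653 - (-0.001474)/(-1.389479) = 0.991592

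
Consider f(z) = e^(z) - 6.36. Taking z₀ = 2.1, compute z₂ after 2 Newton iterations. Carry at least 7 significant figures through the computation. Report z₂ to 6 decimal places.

f'(z) = e^(z)
z_0 = 2.100000: f = 1.806170, f' = 8.166170 → z_1 = 2.100000 - (1.806170)/(8.166170) = 1.878823
z_1 = 1.878823: f = 0.185795, f' = 6.545795 → z_2 = 1.878823 - (0.185795)/(6.545795) = 1.850439

1.850439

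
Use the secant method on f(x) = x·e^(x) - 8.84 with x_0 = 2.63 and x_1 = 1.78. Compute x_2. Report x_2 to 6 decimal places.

1.723783

f(x_0) = 27.648015, f(x_1) = 1.715144
x_2 = 1.780000 - (1.715144)·(1.780000 - 2.630000)/(1.715144 - (27.648015)) = 1.723783; f(x_2) = 0.822999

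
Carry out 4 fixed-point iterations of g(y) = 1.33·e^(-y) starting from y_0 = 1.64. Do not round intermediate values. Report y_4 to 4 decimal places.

y_1 = g(1.640000) = 0.257993
y_2 = g(0.257993) = 1.027558
y_3 = g(1.027558) = 0.475980
y_4 = g(0.475980) = 0.826297

0.8263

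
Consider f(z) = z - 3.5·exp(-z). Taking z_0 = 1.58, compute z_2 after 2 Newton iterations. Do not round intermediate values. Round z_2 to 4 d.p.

1.1296

f'(z) = 1 + 3.5·exp(-z)
z_0 = 1.580000: f = 0.859087, f' = 1.720913 → z_1 = 1.580000 - (0.859087)/(1.720913) = 1.080796
z_1 = 1.080796: f = -0.106843, f' = 2.187639 → z_2 = 1.080796 - (-0.106843)/(2.187639) = 1.129635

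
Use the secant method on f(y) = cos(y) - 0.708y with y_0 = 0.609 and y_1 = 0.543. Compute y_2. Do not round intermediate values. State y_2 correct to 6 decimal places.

f(y_0) = 0.389048, f(y_1) = 0.471718
y_2 = 0.543000 - (0.471718)·(0.543000 - 0.609000)/(0.471718 - (0.389048)) = 0.919599; f(y_2) = -0.044937

0.919599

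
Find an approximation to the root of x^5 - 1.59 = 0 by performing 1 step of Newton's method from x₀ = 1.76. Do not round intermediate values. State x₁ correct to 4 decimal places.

Newton update: x ← x − f(x)/f'(x).
f'(x) = 5x⁴
x_0 = 1.760000: f = 15.297421, f' = 47.975629 → x_1 = 1.760000 - (15.297421)/(47.975629) = 1.441142

1.4411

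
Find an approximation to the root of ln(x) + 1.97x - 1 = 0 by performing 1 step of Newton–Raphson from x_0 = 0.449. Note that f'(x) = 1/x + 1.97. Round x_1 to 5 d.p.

0.66729

x_0 = 0.449000: f = -0.916202, f' = 4.197171 → x_1 = 0.449000 - (-0.916202)/(4.197171) = 0.667290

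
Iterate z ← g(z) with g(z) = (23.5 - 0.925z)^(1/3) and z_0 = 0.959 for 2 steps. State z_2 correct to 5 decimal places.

2.75385

z_1 = g(0.959000) = 2.827823
z_2 = g(2.827823) = 2.753846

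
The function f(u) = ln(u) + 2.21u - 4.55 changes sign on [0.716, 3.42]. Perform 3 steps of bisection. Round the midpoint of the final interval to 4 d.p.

1.8990

f(0.716000) = -3.301715, f(3.420000) = 4.237841 (opposite signs)
step 1: m = 2.068000, f(m) = 0.746862 > 0 → root in [0.716000, 2.068000]
step 2: m = 1.392000, f(m) = -1.142938 < 0 → root in [1.392000, 2.068000]
step 3: m = 1.730000, f(m) = -0.178579 < 0 → root in [1.730000, 2.068000]
Midpoint of [1.730000, 2.068000] = 1.899000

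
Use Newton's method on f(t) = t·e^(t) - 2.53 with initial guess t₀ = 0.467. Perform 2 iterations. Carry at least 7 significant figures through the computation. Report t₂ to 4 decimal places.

f'(t) = (t + 1)·e^(t)
t_0 = 0.467000: f = -1.785041, f' = 2.340160 → t_1 = 0.467000 - (-1.785041)/(2.340160) = 1.229786
t_1 = 1.229786: f = 1.676478, f' = 7.626974 → t_2 = 1.229786 - (1.676478)/(7.626974) = 1.009977

1.0100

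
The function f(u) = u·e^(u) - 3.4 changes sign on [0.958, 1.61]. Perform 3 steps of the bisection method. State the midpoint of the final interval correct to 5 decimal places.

1.08025

f(0.958000) = -0.902994, f(1.610000) = 4.654526 (opposite signs)
step 1: m = 1.284000, f(m) = 1.236595 > 0 → root in [0.958000, 1.284000]
step 2: m = 1.121000, f(m) = 0.039139 > 0 → root in [0.958000, 1.121000]
step 3: m = 1.039500, f(m) = -0.460499 < 0 → root in [1.039500, 1.121000]
Midpoint of [1.039500, 1.121000] = 1.080250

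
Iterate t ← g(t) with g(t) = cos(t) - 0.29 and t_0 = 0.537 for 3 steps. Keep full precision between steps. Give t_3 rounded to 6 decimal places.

t_1 = g(0.537000) = 0.569247
t_2 = g(0.569247) = 0.552307
t_3 = g(0.552307) = 0.561316

0.561316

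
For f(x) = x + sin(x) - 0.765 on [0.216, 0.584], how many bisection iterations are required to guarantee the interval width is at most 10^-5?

Initial width b − a = 0.584 − 0.216 = 0.368000.
After n steps the width is (b−a)/2^n; need (b−a)/2^n ≤ 10^-5.
So n ≥ log₂(0.368000/10^-5) = log₂(36800.0000) ≈ 15.1674.
Hence n = 16.

16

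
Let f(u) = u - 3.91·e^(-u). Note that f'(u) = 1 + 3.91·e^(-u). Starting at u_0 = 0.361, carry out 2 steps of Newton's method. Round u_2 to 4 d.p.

1.1793

u_0 = 0.361000: f = -2.364188, f' = 3.725188 → u_1 = 0.361000 - (-2.364188)/(3.725188) = 0.995649
u_1 = 0.995649: f = -0.449031, f' = 2.444680 → u_2 = 0.995649 - (-0.449031)/(2.444680) = 1.179326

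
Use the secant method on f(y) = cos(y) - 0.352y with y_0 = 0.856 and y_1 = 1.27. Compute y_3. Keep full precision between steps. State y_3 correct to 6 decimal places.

1.152804

f(y_0) = 0.354152, f(y_1) = -0.150759
y_2 = 1.270000 - (-0.150759)·(1.270000 - 0.856000)/(-0.150759 - (0.354152)) = 1.146386; f(y_2) = 0.008256
y_3 = 1.146386 - (0.008256)·(1.146386 - 1.270000)/(0.008256 - (-0.150759)) = 1.152804; f(y_3) = 0.000140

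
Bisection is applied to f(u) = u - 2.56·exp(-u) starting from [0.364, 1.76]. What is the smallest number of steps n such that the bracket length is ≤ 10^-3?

11

Initial width b − a = 1.76 − 0.364 = 1.396000.
After n steps the width is (b−a)/2^n; need (b−a)/2^n ≤ 10^-3.
So n ≥ log₂(1.396000/10^-3) = log₂(1396.0000) ≈ 10.4471.
Hence n = 11.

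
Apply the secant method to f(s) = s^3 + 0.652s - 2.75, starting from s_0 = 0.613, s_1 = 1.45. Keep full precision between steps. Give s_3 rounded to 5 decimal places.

1.23209

Secant update: s_(k+1) = s_k − f(s_k)·(s_k − s_(k-1))/(f(s_k) − f(s_(k-1))).
f(s_0) = -2.119978, f(s_1) = 1.244025
s_2 = 1.450000 - (1.244025)·(1.450000 - 0.613000)/(1.244025 - (-2.119978)) = 1.140473; f(s_2) = -0.523022
s_3 = 1.140473 - (-0.523022)·(1.140473 - 1.450000)/(-0.523022 - (1.244025)) = 1.232089; f(s_3) = -0.076314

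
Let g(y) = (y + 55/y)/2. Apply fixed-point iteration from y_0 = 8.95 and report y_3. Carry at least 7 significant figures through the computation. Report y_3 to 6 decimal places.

7.416199

y_1 = g(8.950000) = 7.547626
y_2 = g(7.547626) = 7.417343
y_3 = g(7.417343) = 7.416199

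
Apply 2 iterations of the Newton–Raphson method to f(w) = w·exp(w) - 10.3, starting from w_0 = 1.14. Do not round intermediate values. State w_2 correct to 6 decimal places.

1.847000

f'(w) = (w + 1)·exp(w)
w_0 = 1.140000: f = -6.735484, f' = 6.691284 → w_1 = 1.140000 - (-6.735484)/(6.691284) = 2.146606
w_1 = 2.146606: f = 8.065857, f' = 26.921624 → w_2 = 2.146606 - (8.065857)/(26.921624) = 1.847000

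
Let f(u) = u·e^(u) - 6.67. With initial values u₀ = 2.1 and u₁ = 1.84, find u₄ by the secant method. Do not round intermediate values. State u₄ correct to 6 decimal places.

1.497202

f(u_0) = 10.478957, f(u_1) = 4.915630
u_2 = 1.840000 - (4.915630)·(1.840000 - 2.100000)/(4.915630 - (10.478957)) = 1.610270; f(u_2) = 1.388050
u_3 = 1.610270 - (1.388050)·(1.610270 - 1.840000)/(1.388050 - (4.915630)) = 1.519874; f(u_3) = 0.278336
u_4 = 1.519874 - (0.278336)·(1.519874 - 1.610270)/(0.278336 - (1.388050)) = 1.497202; f(u_4) = 0.021242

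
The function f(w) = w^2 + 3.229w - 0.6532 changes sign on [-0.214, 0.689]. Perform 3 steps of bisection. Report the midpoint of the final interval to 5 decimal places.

f(-0.214000) = -1.298410, f(0.689000) = 2.046302 (opposite signs)
step 1: m = 0.237500, f(m) = 0.170094 > 0 → root in [-0.214000, 0.237500]
step 2: m = 0.011750, f(m) = -0.615121 < 0 → root in [0.011750, 0.237500]
step 3: m = 0.124625, f(m) = -0.235254 < 0 → root in [0.124625, 0.237500]
Midpoint of [0.124625, 0.237500] = 0.181062

0.18106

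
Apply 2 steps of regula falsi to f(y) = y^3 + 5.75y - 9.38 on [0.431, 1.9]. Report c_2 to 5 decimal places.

f(0.431000) = -6.821687, f(1.900000) = 8.404000
step 1: c = 1.089168, f(c) = -1.825219 < 0 → new bracket [1.089168, 1.900000]
step 2: c = 1.233846, f(c) = -0.407006 < 0 → new bracket [1.233846, 1.900000]

1.23385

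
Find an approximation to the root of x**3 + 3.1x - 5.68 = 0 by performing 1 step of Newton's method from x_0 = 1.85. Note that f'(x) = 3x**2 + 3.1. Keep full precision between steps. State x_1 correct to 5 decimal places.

Newton update: x ← x − f(x)/f'(x).
x_0 = 1.850000: f = 6.386625, f' = 13.367500 → x_1 = 1.850000 - (6.386625)/(13.367500) = 1.372227

1.37223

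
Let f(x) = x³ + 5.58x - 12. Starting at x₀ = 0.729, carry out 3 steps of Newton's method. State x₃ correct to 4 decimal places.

1.5207

Newton update: x ← x − f(x)/f'(x).
f'(x) = 3x² + 5.58
x_0 = 0.729000: f = -7.544760, f' = 7.174323 → x_1 = 0.729000 - (-7.544760)/(7.174323) = 1.780634
x_1 = 1.780634: f = 3.581713, f' = 15.091969 → x_2 = 1.780634 - (3.581713)/(15.091969) = 1.543308
x_2 = 1.543308: f = 0.287508, f' = 12.725398 → x_3 = 1.543308 - (0.287508)/(12.725398) = 1.520715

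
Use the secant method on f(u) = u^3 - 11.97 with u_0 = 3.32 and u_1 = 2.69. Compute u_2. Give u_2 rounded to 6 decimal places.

f(u_0) = 24.624368, f(u_1) = 7.495109
u_2 = 2.690000 - (7.495109)·(2.690000 - 3.320000)/(7.495109 - (24.624368)) = 2.414336; f(u_2) = 2.103210

2.414336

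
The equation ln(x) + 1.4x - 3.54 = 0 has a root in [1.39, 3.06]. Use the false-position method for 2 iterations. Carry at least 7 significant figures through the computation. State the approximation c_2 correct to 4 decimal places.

2.0267

False-position update: c = (a·f(b) − b·f(a))/(f(b) − f(a)); replace the endpoint whose sign matches f(c).
f(1.390000) = -1.264696, f(3.060000) = 1.862415
step 1: c = 2.065397, f(c) = 0.076879 > 0 → new bracket [1.390000, 2.065397]
step 2: c = 2.026694, f(c) = 0.003777 > 0 → new bracket [1.390000, 2.026694]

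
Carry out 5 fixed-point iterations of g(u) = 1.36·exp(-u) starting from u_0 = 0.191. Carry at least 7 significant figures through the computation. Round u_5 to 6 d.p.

u_1 = g(0.191000) = 1.123540
u_2 = g(1.123540) = 0.442172
u_3 = g(0.442172) = 0.873989
u_4 = g(0.873989) = 0.567506
u_5 = g(0.567506) = 0.771035

0.771035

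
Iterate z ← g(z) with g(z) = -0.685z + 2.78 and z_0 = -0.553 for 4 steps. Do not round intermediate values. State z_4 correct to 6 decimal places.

1.164845

z_1 = g(-0.553000) = 3.158805
z_2 = g(3.158805) = 0.616219
z_3 = g(0.616219) = 2.357890
z_4 = g(2.357890) = 1.164845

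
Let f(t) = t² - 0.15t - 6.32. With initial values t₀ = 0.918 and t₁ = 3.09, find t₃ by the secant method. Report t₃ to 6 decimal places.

f(t_0) = -5.614976, f(t_1) = 2.764600
t_2 = 3.090000 - (2.764600)·(3.090000 - 0.918000)/(2.764600 - (-5.614976)) = 2.373411; f(t_2) = -1.042931
t_3 = 2.373411 - (-1.042931)·(2.373411 - 3.090000)/(-1.042931 - (2.764600)) = 2.569694; f(t_3) = -0.102127

2.569694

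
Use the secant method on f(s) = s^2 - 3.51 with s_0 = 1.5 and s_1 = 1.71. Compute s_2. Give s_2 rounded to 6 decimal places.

Secant update: s_(k+1) = s_k − f(s_k)·(s_k − s_(k-1))/(f(s_k) − f(s_(k-1))).
f(s_0) = -1.260000, f(s_1) = -0.585900
s_2 = 1.710000 - (-0.585900)·(1.710000 - 1.500000)/(-0.585900 - (-1.260000)) = 1.892523; f(s_2) = 0.071645

1.892523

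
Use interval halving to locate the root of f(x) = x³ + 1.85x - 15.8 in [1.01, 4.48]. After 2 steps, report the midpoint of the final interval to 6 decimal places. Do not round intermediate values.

f(1.010000) = -12.901199, f(4.480000) = 82.403392 (opposite signs)
step 1: m = 2.745000, f(m) = 9.961894 > 0 → root in [1.010000, 2.745000]
step 2: m = 1.877500, f(m) = -5.708426 < 0 → root in [1.877500, 2.745000]
Midpoint of [1.877500, 2.745000] = 2.311250

2.311250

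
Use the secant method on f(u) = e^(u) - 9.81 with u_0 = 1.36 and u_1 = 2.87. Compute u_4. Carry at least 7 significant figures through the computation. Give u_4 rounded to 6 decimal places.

Secant update: u_(k+1) = u_k − f(u_k)·(u_k − u_(k-1))/(f(u_k) − f(u_(k-1))).
f(u_0) = -5.913807, f(u_1) = 7.827018
u_2 = 2.870000 - (7.827018)·(2.870000 - 1.360000)/(7.827018 - (-5.913807)) = 2.009877; f(u_2) = -2.347599
u_3 = 2.009877 - (-2.347599)·(2.009877 - 2.870000)/(-2.347599 - (7.827018)) = 2.208334; f(u_3) = -0.709457
u_4 = 2.208334 - (-0.709457)·(2.208334 - 2.009877)/(-0.709457 - (-2.347599)) = 2.294283; f(u_4) = 0.107323

2.294283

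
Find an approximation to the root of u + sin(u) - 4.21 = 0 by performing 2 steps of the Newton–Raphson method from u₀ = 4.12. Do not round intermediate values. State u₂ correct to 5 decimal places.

f'(u) = 1 + cos(u)
u_0 = 4.120000: f = -0.919609, f' = 0.441655 → u_1 = 4.120000 - (-0.919609)/(0.441655) = 6.202187
u_1 = 6.202187: f = 1.911277, f' = 1.996721 → u_2 = 6.202187 - (1.911277)/(1.996721) = 5.244979

5.24498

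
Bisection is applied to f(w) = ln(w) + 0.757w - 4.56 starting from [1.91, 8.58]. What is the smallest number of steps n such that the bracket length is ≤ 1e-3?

Initial width b − a = 8.58 − 1.91 = 6.670000.
After n steps the width is (b−a)/2^n; need (b−a)/2^n ≤ 1e-3.
So n ≥ log₂(6.670000/1e-3) = log₂(6670.0000) ≈ 12.7035.
Hence n = 13.

13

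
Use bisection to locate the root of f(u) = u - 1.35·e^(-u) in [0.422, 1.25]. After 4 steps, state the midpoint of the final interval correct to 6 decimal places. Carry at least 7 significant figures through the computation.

0.706625

f(0.422000) = -0.463241, f(1.250000) = 0.863219 (opposite signs)
step 1: m = 0.836000, f(m) = 0.250855 > 0 → root in [0.422000, 0.836000]
step 2: m = 0.629000, f(m) = -0.090718 < 0 → root in [0.629000, 0.836000]
step 3: m = 0.732500, f(m) = 0.083547 > 0 → root in [0.629000, 0.732500]
step 4: m = 0.680750, f(m) = -0.002670 < 0 → root in [0.680750, 0.732500]
Midpoint of [0.680750, 0.732500] = 0.706625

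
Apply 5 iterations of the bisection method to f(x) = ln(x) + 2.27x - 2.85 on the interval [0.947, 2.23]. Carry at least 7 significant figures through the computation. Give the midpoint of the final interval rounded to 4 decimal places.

f(0.947000) = -0.754766, f(2.230000) = 3.014102 (opposite signs)
step 1: m = 1.588500, f(m) = 1.218685 > 0 → root in [0.947000, 1.588500]
step 2: m = 1.267750, f(m) = 0.265036 > 0 → root in [0.947000, 1.267750]
step 3: m = 1.107375, f(m) = -0.234266 < 0 → root in [1.107375, 1.267750]
step 4: m = 1.187562, f(m) = 0.017670 > 0 → root in [1.107375, 1.187562]
step 5: m = 1.147469, f(m) = -0.107688 < 0 → root in [1.147469, 1.187562]
Midpoint of [1.147469, 1.187562] = 1.167516

1.1675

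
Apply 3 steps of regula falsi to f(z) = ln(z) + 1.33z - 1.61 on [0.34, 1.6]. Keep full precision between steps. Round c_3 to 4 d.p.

1.1275

f(0.340000) = -2.236610, f(1.600000) = 0.988004
step 1: c = 1.213943, f(c) = 0.198418 > 0 → new bracket [0.340000, 1.213943]
step 2: c = 1.142730, f(c) = 0.043251 > 0 → new bracket [0.340000, 1.142730]
step 3: c = 1.127501, f(c) = 0.009581 > 0 → new bracket [0.340000, 1.127501]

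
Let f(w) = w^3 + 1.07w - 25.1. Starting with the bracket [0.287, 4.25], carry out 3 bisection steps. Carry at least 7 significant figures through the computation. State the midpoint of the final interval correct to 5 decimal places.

3.01156

f(0.287000) = -24.769270, f(4.250000) = 56.213125 (opposite signs)
step 1: m = 2.268500, f(m) = -10.998795 < 0 → root in [2.268500, 4.250000]
step 2: m = 3.259250, f(m) = 13.009467 > 0 → root in [2.268500, 3.259250]
step 3: m = 2.763875, f(m) = -1.029399 < 0 → root in [2.763875, 3.259250]
Midpoint of [2.763875, 3.259250] = 3.011562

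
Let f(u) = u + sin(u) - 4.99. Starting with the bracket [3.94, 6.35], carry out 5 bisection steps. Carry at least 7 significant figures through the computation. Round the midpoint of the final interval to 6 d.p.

f(3.940000) = -1.766246, f(6.350000) = 1.426765 (opposite signs)
step 1: m = 5.145000, f(m) = -0.752874 < 0 → root in [5.145000, 6.350000]
step 2: m = 5.747500, f(m) = 0.247070 > 0 → root in [5.145000, 5.747500]
step 3: m = 5.446250, f(m) = -0.286344 < 0 → root in [5.446250, 5.747500]
step 4: m = 5.596875, f(m) = -0.026812 < 0 → root in [5.596875, 5.747500]
step 5: m = 5.672187, f(m) = 0.108502 > 0 → root in [5.596875, 5.672187]
Midpoint of [5.596875, 5.672187] = 5.634531

5.634531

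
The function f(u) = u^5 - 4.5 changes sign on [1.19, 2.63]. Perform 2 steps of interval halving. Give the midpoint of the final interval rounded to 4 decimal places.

1.3700

f(1.190000) = -2.113646, f(2.630000) = 121.328420 (opposite signs)
step 1: m = 1.910000, f(m) = 20.919490 > 0 → root in [1.190000, 1.910000]
step 2: m = 1.550000, f(m) = 4.446610 > 0 → root in [1.190000, 1.550000]
Midpoint of [1.190000, 1.550000] = 1.370000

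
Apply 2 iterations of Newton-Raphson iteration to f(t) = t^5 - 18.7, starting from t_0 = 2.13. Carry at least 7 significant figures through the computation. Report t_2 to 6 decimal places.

1.804348

f'(t) = 5t^4
t_0 = 2.130000: f = 25.142773, f' = 102.917308 → t_1 = 2.130000 - (25.142773)/(102.917308) = 1.885699
t_1 = 1.885699: f = 5.143070, f' = 63.220764 → t_2 = 1.885699 - (5.143070)/(63.220764) = 1.804348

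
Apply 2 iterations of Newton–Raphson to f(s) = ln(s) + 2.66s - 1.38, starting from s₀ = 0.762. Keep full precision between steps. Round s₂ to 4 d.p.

0.6696

f'(s) = 1/s + 2.66
s_0 = 0.762000: f = 0.375111, f' = 3.972336 → s_1 = 0.762000 - (0.375111)/(3.972336) = 0.667569
s_1 = 0.667569: f = -0.008379, f' = 4.157972 → s_2 = 0.667569 - (-0.008379)/(4.157972) = 0.669584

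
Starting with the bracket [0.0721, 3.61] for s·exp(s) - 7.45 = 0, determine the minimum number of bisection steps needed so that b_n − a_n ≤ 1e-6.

Initial width b − a = 3.61 − 0.0721 = 3.537900.
After n steps the width is (b−a)/2^n; need (b−a)/2^n ≤ 1e-6.
So n ≥ log₂(3.537900/1e-6) = log₂(3537900.0000) ≈ 21.7545.
Hence n = 22.

22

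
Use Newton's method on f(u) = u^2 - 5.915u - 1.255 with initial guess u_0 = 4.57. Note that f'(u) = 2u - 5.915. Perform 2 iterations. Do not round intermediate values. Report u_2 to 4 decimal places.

u_0 = 4.570000: f = -7.401650, f' = 3.225000 → u_1 = 4.570000 - (-7.401650)/(3.225000) = 6.865085
u_1 = 6.865085: f = 5.267416, f' = 7.815171 → u_2 = 6.865085 - (5.267416)/(7.815171) = 6.191086

6.1911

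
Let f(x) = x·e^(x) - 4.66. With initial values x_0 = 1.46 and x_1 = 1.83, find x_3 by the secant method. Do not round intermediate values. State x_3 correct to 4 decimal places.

1.3052

f(x_0) = 1.626701, f(x_1) = 6.748013
x_2 = 1.830000 - (6.748013)·(1.830000 - 1.460000)/(6.748013 - (1.626701)) = 1.342476; f(x_2) = 0.479680
x_3 = 1.342476 - (0.479680)·(1.342476 - 1.830000)/(0.479680 - (6.748013)) = 1.305168; f(x_3) = 0.153863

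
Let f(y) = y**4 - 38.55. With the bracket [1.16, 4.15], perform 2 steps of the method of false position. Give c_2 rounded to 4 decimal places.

f(1.160000) = -36.739361, f(4.150000) = 258.064506
step 1: c = 1.532623, f(c) = -33.032513 < 0 → new bracket [1.532623, 4.150000]
step 2: c = 1.829632, f(c) = -27.343879 < 0 → new bracket [1.829632, 4.150000]

1.8296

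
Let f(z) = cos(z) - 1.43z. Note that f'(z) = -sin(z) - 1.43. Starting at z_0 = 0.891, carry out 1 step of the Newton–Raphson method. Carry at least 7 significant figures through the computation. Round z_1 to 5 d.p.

Newton update: z ← z − f(z)/f'(z).
z_0 = 0.891000: f = -0.645495, f' = -2.207701 → z_1 = 0.891000 - (-0.645495)/(-2.207701) = 0.598616

0.59862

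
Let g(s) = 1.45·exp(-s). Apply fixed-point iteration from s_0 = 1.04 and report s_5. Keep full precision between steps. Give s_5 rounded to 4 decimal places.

s_1 = g(1.040000) = 0.512509
s_2 = g(0.512509) = 0.868536
s_3 = g(0.868536) = 0.608369
s_4 = g(0.608369) = 0.789144
s_5 = g(0.789144) = 0.658638

0.6586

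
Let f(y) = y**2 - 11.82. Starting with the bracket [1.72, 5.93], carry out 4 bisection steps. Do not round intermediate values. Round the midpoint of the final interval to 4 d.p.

3.4303

f(1.720000) = -8.861600, f(5.930000) = 23.344900 (opposite signs)
step 1: m = 3.825000, f(m) = 2.810625 > 0 → root in [1.720000, 3.825000]
step 2: m = 2.772500, f(m) = -4.133244 < 0 → root in [2.772500, 3.825000]
step 3: m = 3.298750, f(m) = -0.938248 < 0 → root in [3.298750, 3.825000]
step 4: m = 3.561875, f(m) = 0.866954 > 0 → root in [3.298750, 3.561875]
Midpoint of [3.298750, 3.561875] = 3.430312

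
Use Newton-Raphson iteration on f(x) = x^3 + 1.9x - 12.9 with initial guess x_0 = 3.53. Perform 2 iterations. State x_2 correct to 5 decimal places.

2.15687

Newton update: x ← x − f(x)/f'(x).
f'(x) = 3x^2 + 1.9
x_0 = 3.530000: f = 37.793977, f' = 39.282700 → x_1 = 3.530000 - (37.793977)/(39.282700) = 2.567898
x_1 = 2.567898: f = 8.911976, f' = 21.682295 → x_2 = 2.567898 - (8.911976)/(21.682295) = 2.156872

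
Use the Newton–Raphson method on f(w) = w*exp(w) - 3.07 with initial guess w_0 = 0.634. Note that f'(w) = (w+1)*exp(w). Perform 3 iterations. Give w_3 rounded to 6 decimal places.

1.062106

w_0 = 0.634000: f = -1.874824, f' = 3.080312 → w_1 = 0.634000 - (-1.874824)/(3.080312) = 1.242647
w_1 = 1.242647: f = 1.235491, f' = 7.770265 → w_2 = 1.242647 - (1.235491)/(7.770265) = 1.083645
w_2 = 1.083645: f = 0.132638, f' = 6.158070 → w_3 = 1.083645 - (0.132638)/(6.158070) = 1.062106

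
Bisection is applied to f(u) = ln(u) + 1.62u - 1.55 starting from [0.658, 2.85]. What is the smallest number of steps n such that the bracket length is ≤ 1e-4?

Initial width b − a = 2.85 − 0.658 = 2.192000.
After n steps the width is (b−a)/2^n; need (b−a)/2^n ≤ 1e-4.
So n ≥ log₂(2.192000/1e-4) = log₂(21920.0000) ≈ 14.4200.
Hence n = 15.

15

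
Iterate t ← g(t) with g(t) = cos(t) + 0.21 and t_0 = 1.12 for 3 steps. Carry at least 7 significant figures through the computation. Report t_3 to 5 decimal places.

0.74297

t_1 = g(1.120000) = 0.645682
t_2 = g(0.645682) = 1.008689
t_3 = g(1.008689) = 0.742970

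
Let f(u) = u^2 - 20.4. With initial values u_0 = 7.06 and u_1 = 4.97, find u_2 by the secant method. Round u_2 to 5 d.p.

4.61249

f(u_0) = 29.443600, f(u_1) = 4.300900
u_2 = 4.970000 - (4.300900)·(4.970000 - 7.060000)/(4.300900 - (29.443600)) = 4.612485; f(u_2) = 0.875022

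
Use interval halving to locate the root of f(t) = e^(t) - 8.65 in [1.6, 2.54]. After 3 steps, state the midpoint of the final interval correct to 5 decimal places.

2.12875

f(1.600000) = -3.696968, f(2.540000) = 4.029671 (opposite signs)
step 1: m = 2.070000, f(m) = -0.725177 < 0 → root in [2.070000, 2.540000]
step 2: m = 2.305000, f(m) = 1.374178 > 0 → root in [2.070000, 2.305000]
step 3: m = 2.187500, f(m) = 0.262903 > 0 → root in [2.070000, 2.187500]
Midpoint of [2.070000, 2.187500] = 2.128750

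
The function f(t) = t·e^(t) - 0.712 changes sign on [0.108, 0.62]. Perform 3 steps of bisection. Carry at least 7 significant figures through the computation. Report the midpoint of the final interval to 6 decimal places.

0.460000

f(0.108000) = -0.591683, f(0.620000) = 0.440535 (opposite signs)
step 1: m = 0.364000, f(m) = -0.188177 < 0 → root in [0.364000, 0.620000]
step 2: m = 0.492000, f(m) = 0.092707 > 0 → root in [0.364000, 0.492000]
step 3: m = 0.428000, f(m) = -0.055368 < 0 → root in [0.428000, 0.492000]
Midpoint of [0.428000, 0.492000] = 0.460000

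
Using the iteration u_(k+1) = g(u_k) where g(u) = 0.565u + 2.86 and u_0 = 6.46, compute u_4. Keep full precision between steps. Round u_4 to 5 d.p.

u_1 = g(6.460000) = 6.509900
u_2 = g(6.509900) = 6.538093
u_3 = g(6.538093) = 6.554023
u_4 = g(6.554023) = 6.563023

6.56302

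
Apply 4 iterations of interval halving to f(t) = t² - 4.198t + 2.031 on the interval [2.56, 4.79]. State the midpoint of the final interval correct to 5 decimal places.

3.60531

f(2.560000) = -2.162280, f(4.790000) = 4.866680 (opposite signs)
step 1: m = 3.675000, f(m) = 0.108975 > 0 → root in [2.560000, 3.675000]
step 2: m = 3.117500, f(m) = -1.337459 < 0 → root in [3.117500, 3.675000]
step 3: m = 3.396250, f(m) = -0.691943 < 0 → root in [3.396250, 3.675000]
step 4: m = 3.535625, f(m) = -0.310910 < 0 → root in [3.535625, 3.675000]
Midpoint of [3.535625, 3.675000] = 3.605312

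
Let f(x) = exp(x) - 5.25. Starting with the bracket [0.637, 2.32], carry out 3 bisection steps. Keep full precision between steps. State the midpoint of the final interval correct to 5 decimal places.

f(0.637000) = -3.359200, f(2.320000) = 4.925674 (opposite signs)
step 1: m = 1.478500, f(m) = -0.863639 < 0 → root in [1.478500, 2.320000]
step 2: m = 1.899250, f(m) = 1.430882 > 0 → root in [1.478500, 1.899250]
step 3: m = 1.688875, f(m) = 0.163387 > 0 → root in [1.478500, 1.688875]
Midpoint of [1.478500, 1.688875] = 1.583687

1.58369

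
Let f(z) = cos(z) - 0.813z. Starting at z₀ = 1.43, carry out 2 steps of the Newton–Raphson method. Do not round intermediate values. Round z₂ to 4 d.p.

0.8303

f'(z) = -sin(z) - 0.813
z_0 = 1.430000: f = -1.022258, f' = -1.803105 → z_1 = 1.430000 - (-1.022258)/(-1.803105) = 0.863057
z_1 = 0.863057: f = -0.051547, f' = -1.572833 → z_2 = 0.863057 - (-0.051547)/(-1.572833) = 0.830283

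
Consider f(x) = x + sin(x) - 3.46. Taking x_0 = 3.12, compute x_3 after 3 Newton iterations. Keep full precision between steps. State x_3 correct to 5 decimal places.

f'(x) = 1 + cos(x)
x_0 = 3.120000: f = -0.318409, f' = 0.000233 → x_1 = 3.120000 - (-0.318409)/(0.000233) = 1369.024081
x_1 = 1369.024081: f = 1364.912008, f' = 1.758156 → x_2 = 1369.024081 - (1364.912008)/(1.758156) = 592.692498
x_2 = 592.692498: f = 590.108984, f' = 0.518573 → x_3 = 592.692498 - (590.108984)/(0.518573) = -545.255787

-545.25579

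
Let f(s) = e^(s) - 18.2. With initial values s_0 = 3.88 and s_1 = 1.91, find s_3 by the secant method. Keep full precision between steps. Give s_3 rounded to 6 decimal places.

f(s_0) = 30.224215, f(s_1) = -11.446911
s_2 = 1.910000 - (-11.446911)·(1.910000 - 3.880000)/(-11.446911 - (30.224215)) = 2.451152; f(s_2) = -6.598295
s_3 = 2.451152 - (-6.598295)·(2.451152 - 1.910000)/(-6.598295 - (-11.446911)) = 3.187585; f(s_3) = 6.029844

3.187585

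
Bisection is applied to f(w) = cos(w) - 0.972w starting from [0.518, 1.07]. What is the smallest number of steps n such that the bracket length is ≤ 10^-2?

6

Initial width b − a = 1.07 − 0.518 = 0.552000.
After n steps the width is (b−a)/2^n; need (b−a)/2^n ≤ 10^-2.
So n ≥ log₂(0.552000/10^-2) = log₂(55.2000) ≈ 5.7866.
Hence n = 6.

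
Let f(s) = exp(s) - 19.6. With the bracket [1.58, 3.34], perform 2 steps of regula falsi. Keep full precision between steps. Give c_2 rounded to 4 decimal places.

2.9248

f(1.580000) = -14.745044, f(3.340000) = 8.619127
step 1: c = 2.690730, f(c) = -4.857571 < 0 → new bracket [2.690730, 3.340000]
step 2: c = 2.924754, f(c) = -0.970355 < 0 → new bracket [2.924754, 3.340000]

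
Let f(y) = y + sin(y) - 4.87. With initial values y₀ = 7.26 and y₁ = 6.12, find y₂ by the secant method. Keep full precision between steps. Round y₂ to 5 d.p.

f(y_0) = 3.218719, f(y_1) = 1.087538
y_2 = 6.120000 - (1.087538)·(6.120000 - 7.260000)/(1.087538 - (3.218719)) = 5.538260; f(y_2) = -0.009657

5.53826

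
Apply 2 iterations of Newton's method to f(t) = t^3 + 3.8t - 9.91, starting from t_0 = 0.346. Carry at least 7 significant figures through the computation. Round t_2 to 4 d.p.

f'(t) = 3t^2 + 3.8
t_0 = 0.346000: f = -8.553778, f' = 4.159148 → t_1 = 0.346000 - (-8.553778)/(4.159148) = 2.402618
t_1 = 2.402618: f = 13.089235, f' = 21.117718 → t_2 = 2.402618 - (13.089235)/(21.117718) = 1.782796

1.7828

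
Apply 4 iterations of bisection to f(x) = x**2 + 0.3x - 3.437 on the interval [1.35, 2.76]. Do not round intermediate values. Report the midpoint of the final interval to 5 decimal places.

1.74656

f(1.350000) = -1.209500, f(2.760000) = 5.008600 (opposite signs)
step 1: m = 2.055000, f(m) = 1.402525 > 0 → root in [1.350000, 2.055000]
step 2: m = 1.702500, f(m) = -0.027744 < 0 → root in [1.702500, 2.055000]
step 3: m = 1.878750, f(m) = 0.656327 > 0 → root in [1.702500, 1.878750]
step 4: m = 1.790625, f(m) = 0.306525 > 0 → root in [1.702500, 1.790625]
Midpoint of [1.702500, 1.790625] = 1.746563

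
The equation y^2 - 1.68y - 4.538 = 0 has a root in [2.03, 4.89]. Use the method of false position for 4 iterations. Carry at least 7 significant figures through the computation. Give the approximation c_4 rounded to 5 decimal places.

f(2.030000) = -3.827500, f(4.890000) = 11.158900
step 1: c = 2.760439, f(c) = -1.555514 < 0 → new bracket [2.760439, 4.890000]
step 2: c = 3.020975, f(c) = -0.486948 < 0 → new bracket [3.020975, 4.890000]
step 3: c = 3.099125, f(c) = -0.139956 < 0 → new bracket [3.099125, 4.890000]
step 4: c = 3.121308, f(c) = -0.039235 < 0 → new bracket [3.121308, 4.890000]

3.12131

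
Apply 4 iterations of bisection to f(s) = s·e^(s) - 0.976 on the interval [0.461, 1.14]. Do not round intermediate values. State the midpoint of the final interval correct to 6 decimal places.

0.567094

f(0.461000) = -0.245011, f(1.140000) = 2.588516 (opposite signs)
step 1: m = 0.800500, f(m) = 0.806437 > 0 → root in [0.461000, 0.800500]
step 2: m = 0.630750, f(m) = 0.209191 > 0 → root in [0.461000, 0.630750]
step 3: m = 0.545875, f(m) = -0.033755 < 0 → root in [0.545875, 0.630750]
step 4: m = 0.588313, f(m) = 0.083519 > 0 → root in [0.545875, 0.588313]
Midpoint of [0.545875, 0.588313] = 0.567094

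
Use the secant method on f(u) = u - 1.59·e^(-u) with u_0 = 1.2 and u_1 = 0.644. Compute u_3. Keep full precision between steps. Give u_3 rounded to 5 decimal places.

0.75083

f(u_0) = 0.721101, f(u_1) = -0.191048
u_2 = 0.644000 - (-0.191048)·(0.644000 - 1.200000)/(-0.191048 - (0.721101)) = 0.760453; f(u_2) = 0.017201
u_3 = 0.760453 - (0.017201)·(0.760453 - 0.644000)/(0.017201 - (-0.191048)) = 0.750835; f(u_3) = 0.000398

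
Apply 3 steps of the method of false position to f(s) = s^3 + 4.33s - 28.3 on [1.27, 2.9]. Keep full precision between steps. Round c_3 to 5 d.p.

2.57664

f(1.270000) = -20.752517, f(2.900000) = 8.646000
step 1: c = 2.420623, f(c) = -3.635271 < 0 → new bracket [2.420623, 2.900000]
step 2: c = 2.562519, f(c) = -0.377502 < 0 → new bracket [2.562519, 2.900000]
step 3: c = 2.576638, f(c) = -0.036702 < 0 → new bracket [2.576638, 2.900000]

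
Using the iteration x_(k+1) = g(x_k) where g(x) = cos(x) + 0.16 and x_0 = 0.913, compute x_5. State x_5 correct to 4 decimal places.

x_1 = g(0.913000) = 0.771374
x_2 = g(0.771374) = 0.876953
x_3 = g(0.876953) = 0.799496
x_4 = g(0.799496) = 0.857068
x_5 = g(0.857068) = 0.814657

0.8147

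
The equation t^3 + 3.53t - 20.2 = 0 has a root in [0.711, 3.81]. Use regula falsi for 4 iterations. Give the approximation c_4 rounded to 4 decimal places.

2.2383

f(0.711000) = -17.330745, f(3.810000) = 48.555641
step 1: c = 1.526160, f(c) = -11.257973 < 0 → new bracket [1.526160, 3.810000]
step 2: c = 1.956019, f(c) = -5.811501 < 0 → new bracket [1.956019, 3.810000]
step 3: c = 2.154198, f(c) = -2.598978 < 0 → new bracket [2.154198, 3.810000]
step 4: c = 2.238323, f(c) = -1.084518 < 0 → new bracket [2.238323, 3.810000]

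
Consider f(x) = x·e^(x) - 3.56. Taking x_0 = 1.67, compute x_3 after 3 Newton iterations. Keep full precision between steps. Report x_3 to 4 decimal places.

1.1395

Newton update: x ← x − f(x)/f'(x).
f'(x) = (x + 1)·e^(x)
x_0 = 1.670000: f = 5.311320, f' = 14.183488 → x_1 = 1.670000 - (5.311320)/(14.183488) = 1.295528
x_1 = 1.295528: f = 1.172465, f' = 8.385389 → x_2 = 1.295528 - (1.172465)/(8.385389) = 1.155706
x_2 = 1.155706: f = 0.110826, f' = 6.847089 → x_3 = 1.155706 - (0.110826)/(6.847089) = 1.139520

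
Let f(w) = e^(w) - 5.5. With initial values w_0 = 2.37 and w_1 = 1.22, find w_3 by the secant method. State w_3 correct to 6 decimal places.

1.745836

f(w_0) = 5.197392, f(w_1) = -2.112812
w_2 = 1.220000 - (-2.112812)·(1.220000 - 2.370000)/(-2.112812 - (5.197392)) = 1.552376; f(w_2) = -0.777324
w_3 = 1.552376 - (-0.777324)·(1.552376 - 1.220000)/(-0.777324 - (-2.112812)) = 1.745836; f(w_3) = 0.230688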